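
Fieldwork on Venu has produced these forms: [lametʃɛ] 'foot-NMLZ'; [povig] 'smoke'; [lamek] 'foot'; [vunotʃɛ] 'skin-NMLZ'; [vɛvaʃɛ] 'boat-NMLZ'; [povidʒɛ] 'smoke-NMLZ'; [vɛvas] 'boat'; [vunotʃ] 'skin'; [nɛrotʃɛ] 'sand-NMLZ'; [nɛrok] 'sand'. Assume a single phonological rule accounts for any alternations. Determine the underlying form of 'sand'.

In [nɛrok] and [nɛrotʃɛ] the final segment of 'sand' alternates: [k] ~ [tʃ].
The stem 'skin' ([vunotʃ], [vunotʃɛ]) shows [tʃ] unchanged in both environments, so [tʃ] cannot be basic with [k] derived in isolation.
The alternation reflects palatalization before a front vowel: /k/, /g/ and /s/ become palato-alveolar [tʃ], [dʒ] and [ʃ] before a front vowel. /k/ is underlying.
Hence 'sand' is /nɛrok/ underlyingly.

/nɛrok/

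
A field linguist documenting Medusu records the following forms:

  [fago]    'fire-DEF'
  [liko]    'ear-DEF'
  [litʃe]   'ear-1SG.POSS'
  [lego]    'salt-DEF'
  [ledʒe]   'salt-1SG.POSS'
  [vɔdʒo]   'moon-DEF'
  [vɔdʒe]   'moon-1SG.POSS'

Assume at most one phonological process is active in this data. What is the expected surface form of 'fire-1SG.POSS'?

The root 'salt' surfaces as [lego] and [ledʒe], with a stem-final [g] ~ [dʒ] alternation.
Compare 'moon', with invariant [dʒ] in [vɔdʒo] and [vɔdʒe]: an analysis with underlying /dʒ/ and a rule producing [g] before the DEF suffix would wrongly predict alternation here too.
Therefore /g/ is basic and [dʒ] is derived by palatalization before a front vowel (/k/ and /g/ become palato-alveolar [tʃ] and [dʒ] before a front vowel).
From [fago] the stem 'fire' is /fag/; before a front vowel this yields [fadʒe].

[fadʒe]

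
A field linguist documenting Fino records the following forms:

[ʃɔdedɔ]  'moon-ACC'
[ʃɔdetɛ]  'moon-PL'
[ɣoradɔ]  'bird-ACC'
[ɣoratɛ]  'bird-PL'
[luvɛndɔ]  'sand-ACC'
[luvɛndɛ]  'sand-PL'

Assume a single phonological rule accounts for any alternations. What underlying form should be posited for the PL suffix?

The PL suffix surfaces as [-dɛ] and [-tɛ], depending on the final segment of the stem.
The ACC suffix, which begins with [d], is invariant after every stem; so [d] is not altered by any rule here.
The PL suffix is therefore /-tɛ/ underlyingly, with post-nasal voicing: voiceless stops become voiced after a nasal.

/-tɛ/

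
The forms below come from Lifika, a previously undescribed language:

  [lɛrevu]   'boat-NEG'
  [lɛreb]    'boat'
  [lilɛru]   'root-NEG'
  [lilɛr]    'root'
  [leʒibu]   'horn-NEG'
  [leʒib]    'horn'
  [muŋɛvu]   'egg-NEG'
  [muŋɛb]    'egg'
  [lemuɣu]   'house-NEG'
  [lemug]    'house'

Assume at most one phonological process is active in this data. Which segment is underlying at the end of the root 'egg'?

/v/

The stem for 'egg' ends in [v] in [muŋɛvu] but [b] in [muŋɛb].
If /b/ were underlying and a rule turned it into [v] before the NEG suffix, 'horn' would also alternate; but it has [b] in both [leʒibu] and [leʒib].
So /v/ is underlying, and a rule of word-final hardening — voiced fricatives become stops word-finally — gives [b].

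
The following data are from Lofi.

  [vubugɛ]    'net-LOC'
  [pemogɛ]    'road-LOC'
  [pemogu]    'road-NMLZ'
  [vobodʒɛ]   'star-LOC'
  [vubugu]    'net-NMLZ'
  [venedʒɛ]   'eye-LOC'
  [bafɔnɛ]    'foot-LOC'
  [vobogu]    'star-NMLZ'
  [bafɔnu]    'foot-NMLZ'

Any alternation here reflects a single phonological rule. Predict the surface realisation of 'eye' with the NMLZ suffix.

[venegu]

'star' shows [dʒ] ~ [g] at the end of the stem ([vobodʒɛ] vs [vobogu]).
The stem 'road' ([pemogɛ], [pemogu]) shows [g] unchanged in both environments, so [g] cannot be basic with [dʒ] derived before the LOC suffix.
The alternation reflects depalatalization: palato-alveolar /dʒ/ becomes [g] when no front vowel follows. /dʒ/ is underlying.
The one attested form of 'eye', [venedʒɛ], shows underlying /venedʒ/. Applying the same rule when no front vowel follows gives [venegu].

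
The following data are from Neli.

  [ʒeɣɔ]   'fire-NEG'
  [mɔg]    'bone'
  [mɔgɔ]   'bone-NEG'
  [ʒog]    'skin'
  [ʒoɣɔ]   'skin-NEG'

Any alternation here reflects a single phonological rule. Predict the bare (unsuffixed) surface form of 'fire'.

In [ʒog] and [ʒoɣɔ] the final segment of 'skin' alternates: [g] ~ [ɣ].
The stem 'bone' ([mɔg], [mɔgɔ]) shows [g] unchanged in both environments, so [g] cannot be basic with [ɣ] derived before the NEG suffix.
Therefore /ɣ/ is basic and [g] is derived by word-final hardening (voiced fricatives become stops word-finally).
From [ʒeɣɔ] the stem 'fire' is /ʒeɣ/; word-finally this yields [ʒeg].

[ʒeg]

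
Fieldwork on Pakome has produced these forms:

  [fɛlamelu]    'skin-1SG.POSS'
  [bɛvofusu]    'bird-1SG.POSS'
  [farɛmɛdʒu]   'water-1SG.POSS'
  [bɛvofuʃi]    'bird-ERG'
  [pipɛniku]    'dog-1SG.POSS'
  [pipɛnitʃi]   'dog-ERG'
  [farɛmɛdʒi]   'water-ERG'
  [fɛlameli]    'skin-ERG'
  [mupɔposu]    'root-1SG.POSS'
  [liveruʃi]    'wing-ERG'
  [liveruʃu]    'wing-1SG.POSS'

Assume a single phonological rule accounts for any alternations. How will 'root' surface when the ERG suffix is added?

In [bɛvofuʃi] and [bɛvofusu] the final segment of 'bird' alternates: [ʃ] ~ [s].
If /ʃ/ were underlying and a rule turned it into [s] before the 1SG.POSS suffix, 'wing' would also alternate; but it has [ʃ] in both [liveruʃi] and [liveruʃu].
The underlying segment must be /s/; /k/ and /s/ become palato-alveolar [tʃ] and [ʃ] before a front vowel, yielding [ʃ] there.
From [mupɔposu] the stem 'root' is /mupɔpos/; before a front vowel this yields [mupɔpoʃi].

[mupɔpoʃi]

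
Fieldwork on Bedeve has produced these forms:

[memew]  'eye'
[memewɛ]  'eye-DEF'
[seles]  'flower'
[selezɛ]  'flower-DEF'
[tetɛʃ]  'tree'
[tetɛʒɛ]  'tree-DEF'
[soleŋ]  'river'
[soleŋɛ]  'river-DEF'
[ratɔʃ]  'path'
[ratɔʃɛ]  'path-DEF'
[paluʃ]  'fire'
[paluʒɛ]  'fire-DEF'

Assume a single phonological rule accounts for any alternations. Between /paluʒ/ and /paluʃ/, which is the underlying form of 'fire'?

The root 'fire' surfaces as [paluʃ] and [paluʒɛ], with a stem-final [ʃ] ~ [ʒ] alternation.
The stem 'path' ([ratɔʃ], [ratɔʃɛ]) shows [ʃ] unchanged in both environments, so [ʃ] cannot be basic with [ʒ] derived before the DEF suffix.
So /ʒ/ is underlying, and a rule of word-final obstruent devoicing — voiced obstruents become voiceless word-finally — gives [ʃ].

/paluʒ/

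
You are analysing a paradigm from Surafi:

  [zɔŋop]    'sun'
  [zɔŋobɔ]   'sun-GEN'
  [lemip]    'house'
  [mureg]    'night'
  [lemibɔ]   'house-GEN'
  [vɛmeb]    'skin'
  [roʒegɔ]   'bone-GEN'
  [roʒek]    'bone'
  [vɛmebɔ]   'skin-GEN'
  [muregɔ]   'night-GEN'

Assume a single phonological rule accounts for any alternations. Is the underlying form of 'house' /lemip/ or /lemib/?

In [lemibɔ] and [lemip] the final segment of 'house' alternates: [b] ~ [p].
The stem 'skin' ([vɛmebɔ], [vɛmeb]) shows [b] unchanged in both environments, so [b] cannot be basic with [p] derived in isolation.
The underlying segment must be /p/; voiceless stops become voiced between vowels, yielding [b] there.

/lemip/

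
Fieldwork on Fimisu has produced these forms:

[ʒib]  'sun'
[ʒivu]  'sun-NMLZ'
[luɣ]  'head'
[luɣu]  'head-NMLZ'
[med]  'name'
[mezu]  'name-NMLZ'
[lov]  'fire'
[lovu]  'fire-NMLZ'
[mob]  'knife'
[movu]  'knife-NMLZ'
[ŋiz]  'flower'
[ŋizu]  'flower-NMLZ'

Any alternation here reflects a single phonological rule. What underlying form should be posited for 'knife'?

/mob/

'knife' shows [b] ~ [v] at the end of the stem ([mob] vs [movu]).
If /v/ were underlying and a rule turned it into [b] in isolation, 'fire' would also alternate; but it has [v] in both [lov] and [lovu].
Therefore /b/ is basic and [v] is derived by intervocalic spirantization (voiced stops become fricatives between vowels).
Hence 'knife' is /mob/ underlyingly.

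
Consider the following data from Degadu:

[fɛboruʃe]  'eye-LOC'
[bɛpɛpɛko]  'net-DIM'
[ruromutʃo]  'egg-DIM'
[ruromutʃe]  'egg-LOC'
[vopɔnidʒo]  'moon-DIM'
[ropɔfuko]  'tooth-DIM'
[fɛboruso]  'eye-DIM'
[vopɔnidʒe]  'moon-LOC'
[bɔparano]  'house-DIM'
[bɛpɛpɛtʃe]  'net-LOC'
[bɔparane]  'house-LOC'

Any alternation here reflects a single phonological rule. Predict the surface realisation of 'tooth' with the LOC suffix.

[ropɔfutʃe]

'net' shows [k] ~ [tʃ] at the end of the stem ([bɛpɛpɛko] vs [bɛpɛpɛtʃe]).
Compare 'egg', with invariant [tʃ] in [ruromutʃo] and [ruromutʃe]: an analysis with underlying /tʃ/ and a rule producing [k] before the DIM suffix would wrongly predict alternation here too.
So /k/ is underlying, and a rule of palatalization before a front vowel — /k/ and /s/ become palato-alveolar [tʃ] and [ʃ] before a front vowel — gives [tʃ].
The one attested form of 'tooth', [ropɔfuko], shows underlying /ropɔfuk/. Applying the same rule before a front vowel gives [ropɔfutʃe].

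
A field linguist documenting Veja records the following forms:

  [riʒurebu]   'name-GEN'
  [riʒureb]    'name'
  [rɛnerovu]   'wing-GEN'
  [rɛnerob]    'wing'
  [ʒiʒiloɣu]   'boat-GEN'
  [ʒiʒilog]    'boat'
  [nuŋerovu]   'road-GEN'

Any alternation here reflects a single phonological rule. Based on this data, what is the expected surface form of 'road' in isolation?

The root 'wing' surfaces as [rɛnerovu] and [rɛnerob], with a stem-final [v] ~ [b] alternation.
If /b/ were underlying and a rule turned it into [v] before the GEN suffix, 'name' would also alternate; but it has [b] in both [riʒurebu] and [riʒureb].
Therefore /v/ is basic and [b] is derived by word-final hardening (voiced fricatives become stops word-finally).
From [nuŋerovu] the stem 'road' is /nuŋerov/; word-finally this yields [nuŋerob].

[nuŋerob]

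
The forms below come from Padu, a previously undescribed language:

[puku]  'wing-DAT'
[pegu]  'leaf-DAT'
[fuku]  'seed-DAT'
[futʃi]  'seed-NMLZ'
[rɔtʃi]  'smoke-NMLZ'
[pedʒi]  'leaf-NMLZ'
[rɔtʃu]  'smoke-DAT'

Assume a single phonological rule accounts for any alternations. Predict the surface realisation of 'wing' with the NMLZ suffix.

[putʃi]

In [futʃi] and [fuku] the final segment of 'seed' alternates: [tʃ] ~ [k].
Compare 'smoke', with invariant [tʃ] in [rɔtʃi] and [rɔtʃu]: an analysis with underlying /tʃ/ and a rule producing [k] before the DAT suffix would wrongly predict alternation here too.
The alternation reflects palatalization before a front vowel: /k/ and /g/ become palato-alveolar [tʃ] and [dʒ] before a front vowel. /k/ is underlying.
From [puku] the stem 'wing' is /puk/; before a front vowel this yields [putʃi].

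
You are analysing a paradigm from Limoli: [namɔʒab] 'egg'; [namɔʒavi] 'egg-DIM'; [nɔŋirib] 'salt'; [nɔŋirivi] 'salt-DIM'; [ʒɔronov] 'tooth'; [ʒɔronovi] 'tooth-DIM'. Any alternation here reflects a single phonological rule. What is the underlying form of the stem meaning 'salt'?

In [nɔŋirib] and [nɔŋirivi] the final segment of 'salt' alternates: [b] ~ [v].
Compare 'tooth', with invariant [v] in [ʒɔronov] and [ʒɔronovi]: an analysis with underlying /v/ and a rule producing [b] in isolation would wrongly predict alternation here too.
So /b/ is underlying, and a rule of intervocalic spirantization — voiced stops become fricatives between vowels — gives [v].

/nɔŋirib/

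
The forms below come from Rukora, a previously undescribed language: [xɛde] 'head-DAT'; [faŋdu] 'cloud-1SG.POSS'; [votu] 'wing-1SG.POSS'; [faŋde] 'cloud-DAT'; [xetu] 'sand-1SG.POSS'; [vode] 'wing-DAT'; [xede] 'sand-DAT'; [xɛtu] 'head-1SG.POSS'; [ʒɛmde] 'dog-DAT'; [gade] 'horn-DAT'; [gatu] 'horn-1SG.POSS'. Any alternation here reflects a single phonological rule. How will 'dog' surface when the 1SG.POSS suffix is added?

The 1SG.POSS morpheme has two allomorphs, [-du] and [-tu].
By contrast the DAT suffix keeps its initial [d] throughout — that segment must be underlying.
So the underlying form is /-tu/, and voiceless stops become voiced after a nasal.
After 'dog', which ends in a nasal, the suffix surfaces as [-du], giving [ʒɛmdu].

[ʒɛmdu]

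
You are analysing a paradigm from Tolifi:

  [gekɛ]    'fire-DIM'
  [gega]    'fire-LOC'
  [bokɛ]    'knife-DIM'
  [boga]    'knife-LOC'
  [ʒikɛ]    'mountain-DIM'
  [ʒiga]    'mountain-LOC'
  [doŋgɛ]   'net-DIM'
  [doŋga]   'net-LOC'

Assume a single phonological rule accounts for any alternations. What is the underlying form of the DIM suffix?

/-kɛ/

The DIM morpheme has two allomorphs, [-gɛ] and [-kɛ].
By contrast the LOC suffix keeps its initial [g] throughout — that segment must be underlying.
The DIM suffix is therefore /-kɛ/ underlyingly, with post-nasal voicing: voiceless stops become voiced after a nasal.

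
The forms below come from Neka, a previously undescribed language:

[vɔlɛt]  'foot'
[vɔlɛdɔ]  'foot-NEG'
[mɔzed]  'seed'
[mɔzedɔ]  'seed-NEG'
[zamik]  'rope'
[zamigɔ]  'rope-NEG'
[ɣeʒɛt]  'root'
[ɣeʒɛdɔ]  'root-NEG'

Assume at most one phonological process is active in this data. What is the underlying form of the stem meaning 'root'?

/ɣeʒɛt/

'root' shows [t] ~ [d] at the end of the stem ([ɣeʒɛt] vs [ɣeʒɛdɔ]).
But 'seed' keeps [d] in both environments ([mɔzed], [mɔzedɔ]), so there is no rule changing /d/ to [t] in isolation.
So /t/ is underlying, and a rule of intervocalic voicing — voiceless stops become voiced between vowels — gives [d].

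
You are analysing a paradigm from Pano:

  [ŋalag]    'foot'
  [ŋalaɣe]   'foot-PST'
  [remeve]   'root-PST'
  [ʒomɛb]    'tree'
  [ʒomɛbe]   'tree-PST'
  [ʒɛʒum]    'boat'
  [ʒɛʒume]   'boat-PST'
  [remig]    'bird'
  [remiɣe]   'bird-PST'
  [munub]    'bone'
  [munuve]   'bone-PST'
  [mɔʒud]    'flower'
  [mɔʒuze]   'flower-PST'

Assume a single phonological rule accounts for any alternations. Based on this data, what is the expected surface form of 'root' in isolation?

[remeb]

The root 'bone' surfaces as [munub] and [munuve], with a stem-final [b] ~ [v] alternation.
If /b/ were underlying and a rule turned it into [v] before the PST suffix, 'tree' would also alternate; but it has [b] in both [ʒomɛb] and [ʒomɛbe].
The alternation reflects word-final hardening: voiced fricatives become stops word-finally. /v/ is underlying.
The one attested form of 'root', [remeve], shows underlying /remev/. Applying the same rule word-finally gives [remeb].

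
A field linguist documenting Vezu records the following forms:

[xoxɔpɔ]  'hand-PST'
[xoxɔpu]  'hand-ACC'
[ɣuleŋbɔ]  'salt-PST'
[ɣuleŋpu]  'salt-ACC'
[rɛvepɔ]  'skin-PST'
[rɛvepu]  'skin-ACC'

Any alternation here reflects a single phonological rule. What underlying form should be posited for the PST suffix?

The PST morpheme has two allomorphs, [-bɔ] and [-pɔ].
The ACC suffix, which begins with [p], is invariant after every stem; so [p] is not altered by any rule here.
The PST suffix is therefore /-bɔ/ underlyingly, with post-vocalic devoicing: voiced stops become voiceless after a vowel.

/-bɔ/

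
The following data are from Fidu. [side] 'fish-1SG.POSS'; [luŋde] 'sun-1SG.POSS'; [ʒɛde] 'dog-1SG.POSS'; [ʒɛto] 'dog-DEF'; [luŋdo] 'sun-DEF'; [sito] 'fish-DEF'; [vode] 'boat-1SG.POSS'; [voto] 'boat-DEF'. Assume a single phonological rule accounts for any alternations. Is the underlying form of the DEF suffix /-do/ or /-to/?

/-to/

The DEF suffix surfaces as [-do] and [-to], depending on the final segment of the stem.
The 1SG.POSS suffix, which begins with [d], is invariant after every stem; so [d] is not altered by any rule here.
So the underlying form is /-to/, and voiceless stops become voiced after a nasal.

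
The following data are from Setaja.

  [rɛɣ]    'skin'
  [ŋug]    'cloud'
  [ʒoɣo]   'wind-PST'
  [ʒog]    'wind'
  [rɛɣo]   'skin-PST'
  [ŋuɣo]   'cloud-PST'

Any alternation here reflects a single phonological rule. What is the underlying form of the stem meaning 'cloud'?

/ŋug/

The stem for 'cloud' ends in [g] in [ŋug] but [ɣ] in [ŋuɣo].
The stem 'skin' ([rɛɣ], [rɛɣo]) shows [ɣ] unchanged in both environments, so [ɣ] cannot be basic with [g] derived in isolation.
So /g/ is underlying, and a rule of intervocalic spirantization — voiced stops become fricatives between vowels — gives [ɣ].
The underlying form of 'cloud' is therefore /ŋug/.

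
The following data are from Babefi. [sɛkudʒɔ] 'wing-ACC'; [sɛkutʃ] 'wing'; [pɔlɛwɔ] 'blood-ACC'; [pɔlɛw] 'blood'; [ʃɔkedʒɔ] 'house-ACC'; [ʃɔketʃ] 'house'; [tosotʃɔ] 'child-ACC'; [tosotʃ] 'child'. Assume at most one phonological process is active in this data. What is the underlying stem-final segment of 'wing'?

/dʒ/

The stem for 'wing' ends in [dʒ] in [sɛkudʒɔ] but [tʃ] in [sɛkutʃ].
The stem 'child' ([tosotʃɔ], [tosotʃ]) shows [tʃ] unchanged in both environments, so [tʃ] cannot be basic with [dʒ] derived before the ACC suffix.
Therefore /dʒ/ is basic and [tʃ] is derived by word-final obstruent devoicing (voiced obstruents become voiceless word-finally).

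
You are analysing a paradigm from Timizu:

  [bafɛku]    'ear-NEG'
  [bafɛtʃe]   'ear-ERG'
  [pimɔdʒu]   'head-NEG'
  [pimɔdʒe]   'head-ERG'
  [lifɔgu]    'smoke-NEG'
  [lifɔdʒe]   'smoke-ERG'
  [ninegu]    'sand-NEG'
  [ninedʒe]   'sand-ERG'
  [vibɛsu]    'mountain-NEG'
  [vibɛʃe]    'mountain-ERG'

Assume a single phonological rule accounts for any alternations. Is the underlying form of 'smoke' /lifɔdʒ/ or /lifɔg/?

/lifɔg/

The stem for 'smoke' ends in [g] in [lifɔgu] but [dʒ] in [lifɔdʒe].
If /dʒ/ were underlying and a rule turned it into [g] before the NEG suffix, 'head' would also alternate; but it has [dʒ] in both [pimɔdʒu] and [pimɔdʒe].
So /g/ is underlying, and a rule of palatalization before a front vowel — /k/, /g/ and /s/ become palato-alveolar [tʃ], [dʒ] and [ʃ] before a front vowel — gives [dʒ].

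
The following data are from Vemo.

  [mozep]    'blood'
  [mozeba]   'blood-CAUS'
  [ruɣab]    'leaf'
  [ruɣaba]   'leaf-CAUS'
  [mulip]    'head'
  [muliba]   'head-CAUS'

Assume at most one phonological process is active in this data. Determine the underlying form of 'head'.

In [mulip] and [muliba] the final segment of 'head' alternates: [p] ~ [b].
If /b/ were underlying and a rule turned it into [p] in isolation, 'leaf' would also alternate; but it has [b] in both [ruɣab] and [ruɣaba].
The underlying segment must be /p/; voiceless stops become voiced between vowels, yielding [b] there.

/mulip/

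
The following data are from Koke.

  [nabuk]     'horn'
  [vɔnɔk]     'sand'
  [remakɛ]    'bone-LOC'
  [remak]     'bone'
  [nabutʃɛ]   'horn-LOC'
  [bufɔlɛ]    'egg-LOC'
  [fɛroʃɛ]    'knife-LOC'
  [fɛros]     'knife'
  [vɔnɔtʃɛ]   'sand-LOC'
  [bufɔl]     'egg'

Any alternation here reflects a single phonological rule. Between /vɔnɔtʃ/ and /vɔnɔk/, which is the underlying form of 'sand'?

The root 'sand' surfaces as [vɔnɔtʃɛ] and [vɔnɔk], with a stem-final [tʃ] ~ [k] alternation.
But 'bone' keeps [k] in both environments ([remakɛ], [remak]), so there is no rule changing /k/ to [tʃ] before the LOC suffix.
So /tʃ/ is underlying, and a rule of depalatalization — palato-alveolar /tʃ/ and /ʃ/ become [k] and [s] when no front vowel follows — gives [k].

/vɔnɔtʃ/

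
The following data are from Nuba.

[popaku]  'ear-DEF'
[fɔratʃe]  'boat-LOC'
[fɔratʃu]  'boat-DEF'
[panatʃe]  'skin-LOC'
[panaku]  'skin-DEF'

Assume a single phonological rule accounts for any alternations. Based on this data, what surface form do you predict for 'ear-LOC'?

[popatʃe]

In [panatʃe] and [panaku] the final segment of 'skin' alternates: [tʃ] ~ [k].
The stem 'boat' ([fɔratʃe], [fɔratʃu]) shows [tʃ] unchanged in both environments, so [tʃ] cannot be basic with [k] derived before the DEF suffix.
The alternation reflects palatalization before a front vowel: /k/ becomes palato-alveolar [tʃ] before a front vowel. /k/ is underlying.
From [popaku] the stem 'ear' is /popak/; before a front vowel this yields [popatʃe].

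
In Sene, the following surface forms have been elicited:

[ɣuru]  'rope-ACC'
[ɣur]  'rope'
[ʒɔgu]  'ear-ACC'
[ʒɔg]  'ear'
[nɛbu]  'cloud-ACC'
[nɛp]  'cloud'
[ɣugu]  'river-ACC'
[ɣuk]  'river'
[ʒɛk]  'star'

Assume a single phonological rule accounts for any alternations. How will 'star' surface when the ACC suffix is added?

[ʒɛgu]

The root 'river' surfaces as [ɣugu] and [ɣuk], with a stem-final [g] ~ [k] alternation.
But 'ear' keeps [g] in both environments ([ʒɔgu], [ʒɔg]), so there is no rule changing /g/ to [k] in isolation.
Therefore /k/ is basic and [g] is derived by intervocalic voicing (voiceless stops become voiced between vowels).
From [ʒɛk] the stem 'star' is /ʒɛk/; between vowels this yields [ʒɛgu].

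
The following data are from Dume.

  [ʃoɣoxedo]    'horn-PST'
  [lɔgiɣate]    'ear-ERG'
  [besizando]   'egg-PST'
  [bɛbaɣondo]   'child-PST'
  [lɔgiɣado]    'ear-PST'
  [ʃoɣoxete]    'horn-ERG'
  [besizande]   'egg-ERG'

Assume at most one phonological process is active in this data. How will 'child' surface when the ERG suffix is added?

The ERG morpheme has two allomorphs, [-de] and [-te].
The PST suffix, which begins with [d], is invariant after every stem; so [d] is not altered by any rule here.
The ERG suffix is therefore /-te/ underlyingly, with post-nasal voicing: voiceless stops become voiced after a nasal.
After 'child', which ends in a nasal, the suffix surfaces as [-de], giving [bɛbaɣonde].

[bɛbaɣonde]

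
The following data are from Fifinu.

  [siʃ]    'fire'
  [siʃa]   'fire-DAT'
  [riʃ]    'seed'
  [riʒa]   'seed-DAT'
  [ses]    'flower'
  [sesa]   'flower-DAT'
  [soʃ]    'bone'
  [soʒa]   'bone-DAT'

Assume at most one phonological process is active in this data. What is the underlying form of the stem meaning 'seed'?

/riʒ/

The root 'seed' surfaces as [riʃ] and [riʒa], with a stem-final [ʃ] ~ [ʒ] alternation.
The stem 'fire' ([siʃ], [siʃa]) shows [ʃ] unchanged in both environments, so [ʃ] cannot be basic with [ʒ] derived before the DAT suffix.
So /ʒ/ is underlying, and a rule of word-final obstruent devoicing — voiced obstruents become voiceless word-finally — gives [ʃ].
The underlying form of 'seed' is therefore /riʒ/.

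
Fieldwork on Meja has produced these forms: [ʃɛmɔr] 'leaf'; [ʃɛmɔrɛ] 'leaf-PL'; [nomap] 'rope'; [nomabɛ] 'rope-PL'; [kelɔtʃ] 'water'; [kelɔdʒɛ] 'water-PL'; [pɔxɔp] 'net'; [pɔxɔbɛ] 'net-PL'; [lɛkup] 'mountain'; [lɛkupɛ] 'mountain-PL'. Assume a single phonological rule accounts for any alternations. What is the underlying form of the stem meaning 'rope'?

In [nomap] and [nomabɛ] the final segment of 'rope' alternates: [p] ~ [b].
Compare 'mountain', with invariant [p] in [lɛkup] and [lɛkupɛ]: an analysis with underlying /p/ and a rule producing [b] before the PL suffix would wrongly predict alternation here too.
The alternation reflects word-final obstruent devoicing: voiced obstruents become voiceless word-finally. /b/ is underlying.

/nomab/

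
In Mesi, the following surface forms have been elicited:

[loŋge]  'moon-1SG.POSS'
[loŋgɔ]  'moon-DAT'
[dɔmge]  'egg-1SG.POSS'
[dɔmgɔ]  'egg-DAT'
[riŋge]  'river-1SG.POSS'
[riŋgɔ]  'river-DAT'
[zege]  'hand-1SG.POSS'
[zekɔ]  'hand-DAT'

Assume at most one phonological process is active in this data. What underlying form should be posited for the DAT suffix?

The DAT morpheme has two allomorphs, [-gɔ] and [-kɔ].
By contrast the 1SG.POSS suffix keeps its initial [g] throughout — that segment must be underlying.
The DAT suffix is therefore /-kɔ/ underlyingly, with post-nasal voicing: voiceless stops become voiced after a nasal.

/-kɔ/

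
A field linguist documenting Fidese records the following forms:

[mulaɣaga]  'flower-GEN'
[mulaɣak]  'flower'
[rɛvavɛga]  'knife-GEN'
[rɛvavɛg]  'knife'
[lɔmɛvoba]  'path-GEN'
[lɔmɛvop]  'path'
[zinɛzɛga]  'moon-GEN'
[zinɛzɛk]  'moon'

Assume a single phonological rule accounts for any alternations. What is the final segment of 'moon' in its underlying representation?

/k/

The stem for 'moon' ends in [g] in [zinɛzɛga] but [k] in [zinɛzɛk].
The stem 'knife' ([rɛvavɛga], [rɛvavɛg]) shows [g] unchanged in both environments, so [g] cannot be basic with [k] derived in isolation.
So /k/ is underlying, and a rule of intervocalic voicing — voiceless stops become voiced between vowels — gives [g].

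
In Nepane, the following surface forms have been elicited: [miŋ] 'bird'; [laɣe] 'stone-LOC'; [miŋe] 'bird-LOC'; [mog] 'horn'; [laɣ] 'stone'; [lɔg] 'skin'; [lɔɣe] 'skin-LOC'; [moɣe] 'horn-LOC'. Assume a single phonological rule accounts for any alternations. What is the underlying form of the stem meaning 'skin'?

The stem for 'skin' ends in [g] in [lɔg] but [ɣ] in [lɔɣe].
Compare 'stone', with invariant [ɣ] in [laɣ] and [laɣe]: an analysis with underlying /ɣ/ and a rule producing [g] in isolation would wrongly predict alternation here too.
The underlying segment must be /g/; voiced stops become fricatives between vowels, yielding [ɣ] there.
So 'skin' = /lɔg/.

/lɔg/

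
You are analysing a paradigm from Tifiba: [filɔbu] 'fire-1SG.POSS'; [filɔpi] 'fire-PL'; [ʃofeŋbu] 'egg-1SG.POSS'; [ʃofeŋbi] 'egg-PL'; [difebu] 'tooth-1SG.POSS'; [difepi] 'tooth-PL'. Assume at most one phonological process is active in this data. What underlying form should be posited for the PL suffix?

The PL morpheme has two allomorphs, [-bi] and [-pi].
By contrast the 1SG.POSS suffix keeps its initial [b] throughout — that segment must be underlying.
So the underlying form is /-pi/, and voiceless stops become voiced after a nasal.

/-pi/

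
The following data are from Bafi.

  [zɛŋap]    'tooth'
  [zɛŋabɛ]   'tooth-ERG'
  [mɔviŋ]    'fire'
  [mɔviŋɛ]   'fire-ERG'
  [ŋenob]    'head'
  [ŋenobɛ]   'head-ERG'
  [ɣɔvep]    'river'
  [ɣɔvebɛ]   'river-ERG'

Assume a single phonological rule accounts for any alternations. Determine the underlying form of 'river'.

The stem for 'river' ends in [p] in [ɣɔvep] but [b] in [ɣɔvebɛ].
If /b/ were underlying and a rule turned it into [p] in isolation, 'head' would also alternate; but it has [b] in both [ŋenob] and [ŋenobɛ].
The alternation reflects intervocalic voicing: voiceless stops become voiced between vowels. /p/ is underlying.

/ɣɔvep/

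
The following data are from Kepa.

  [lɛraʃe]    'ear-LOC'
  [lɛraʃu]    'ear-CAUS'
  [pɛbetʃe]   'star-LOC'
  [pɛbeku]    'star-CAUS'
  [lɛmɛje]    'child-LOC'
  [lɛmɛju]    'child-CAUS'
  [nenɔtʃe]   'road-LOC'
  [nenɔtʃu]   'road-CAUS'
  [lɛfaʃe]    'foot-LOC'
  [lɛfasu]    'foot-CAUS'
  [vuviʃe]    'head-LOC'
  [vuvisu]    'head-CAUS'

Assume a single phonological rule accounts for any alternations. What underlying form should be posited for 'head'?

In [vuviʃe] and [vuvisu] the final segment of 'head' alternates: [ʃ] ~ [s].
But 'ear' keeps [ʃ] in both environments ([lɛraʃe], [lɛraʃu]), so there is no rule changing /ʃ/ to [s] before the CAUS suffix.
The alternation reflects palatalization before a front vowel: /k/ and /s/ become palato-alveolar [tʃ] and [ʃ] before a front vowel. /s/ is underlying.

/vuvis/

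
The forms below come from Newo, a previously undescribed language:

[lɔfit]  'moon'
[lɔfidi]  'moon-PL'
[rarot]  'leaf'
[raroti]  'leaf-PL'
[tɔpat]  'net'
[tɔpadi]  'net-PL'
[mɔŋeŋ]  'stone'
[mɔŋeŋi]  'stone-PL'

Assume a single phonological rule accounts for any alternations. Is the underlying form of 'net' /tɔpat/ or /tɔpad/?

'net' shows [t] ~ [d] at the end of the stem ([tɔpat] vs [tɔpadi]).
The stem 'leaf' ([rarot], [raroti]) shows [t] unchanged in both environments, so [t] cannot be basic with [d] derived before the PL suffix.
So /d/ is underlying, and a rule of word-final obstruent devoicing — voiced obstruents become voiceless word-finally — gives [t].

/tɔpad/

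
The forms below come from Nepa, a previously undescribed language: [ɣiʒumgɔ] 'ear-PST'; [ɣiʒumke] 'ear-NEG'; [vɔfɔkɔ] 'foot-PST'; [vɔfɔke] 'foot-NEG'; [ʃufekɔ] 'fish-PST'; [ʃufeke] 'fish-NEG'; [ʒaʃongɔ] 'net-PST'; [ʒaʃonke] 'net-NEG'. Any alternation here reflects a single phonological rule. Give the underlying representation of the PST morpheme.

/-gɔ/

The PST suffix surfaces as [-gɔ] and [-kɔ], depending on the final segment of the stem.
The NEG suffix, which begins with [k], is invariant after every stem; so [k] is not altered by any rule here.
The PST suffix is therefore /-gɔ/ underlyingly, with post-vocalic devoicing: voiced stops become voiceless after a vowel.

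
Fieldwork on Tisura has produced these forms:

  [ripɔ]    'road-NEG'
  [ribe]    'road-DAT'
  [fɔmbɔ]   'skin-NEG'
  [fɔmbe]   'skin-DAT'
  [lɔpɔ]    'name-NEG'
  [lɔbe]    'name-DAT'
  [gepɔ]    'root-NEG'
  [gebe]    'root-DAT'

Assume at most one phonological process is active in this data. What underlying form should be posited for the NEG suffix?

The NEG morpheme has two allomorphs, [-bɔ] and [-pɔ].
The DAT suffix, which begins with [b], is invariant after every stem; so [b] is not altered by any rule here.
So the underlying form is /-pɔ/, and voiceless stops become voiced after a nasal.

/-pɔ/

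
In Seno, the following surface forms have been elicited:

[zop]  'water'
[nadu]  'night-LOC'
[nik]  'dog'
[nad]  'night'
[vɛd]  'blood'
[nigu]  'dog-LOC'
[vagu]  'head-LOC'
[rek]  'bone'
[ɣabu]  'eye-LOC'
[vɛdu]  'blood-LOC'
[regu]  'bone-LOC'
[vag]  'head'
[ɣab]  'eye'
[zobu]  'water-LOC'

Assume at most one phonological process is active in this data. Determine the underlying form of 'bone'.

'bone' shows [k] ~ [g] at the end of the stem ([rek] vs [regu]).
But 'head' keeps [g] in both environments ([vag], [vagu]), so there is no rule changing /g/ to [k] in isolation.
The underlying segment must be /k/; voiceless stops become voiced between vowels, yielding [g] there.

/rek/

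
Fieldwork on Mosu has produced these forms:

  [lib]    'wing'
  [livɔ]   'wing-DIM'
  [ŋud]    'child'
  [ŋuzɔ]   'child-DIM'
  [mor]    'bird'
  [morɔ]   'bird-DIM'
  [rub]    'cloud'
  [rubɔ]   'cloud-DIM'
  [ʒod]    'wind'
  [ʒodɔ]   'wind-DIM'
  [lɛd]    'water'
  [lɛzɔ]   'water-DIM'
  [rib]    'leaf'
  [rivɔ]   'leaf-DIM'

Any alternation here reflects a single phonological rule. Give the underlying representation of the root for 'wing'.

/liv/

The stem for 'wing' ends in [b] in [lib] but [v] in [livɔ].
The stem 'cloud' ([rub], [rubɔ]) shows [b] unchanged in both environments, so [b] cannot be basic with [v] derived before the DIM suffix.
The alternation reflects word-final hardening: voiced fricatives become stops word-finally. /v/ is underlying.
Hence 'wing' is /liv/ underlyingly.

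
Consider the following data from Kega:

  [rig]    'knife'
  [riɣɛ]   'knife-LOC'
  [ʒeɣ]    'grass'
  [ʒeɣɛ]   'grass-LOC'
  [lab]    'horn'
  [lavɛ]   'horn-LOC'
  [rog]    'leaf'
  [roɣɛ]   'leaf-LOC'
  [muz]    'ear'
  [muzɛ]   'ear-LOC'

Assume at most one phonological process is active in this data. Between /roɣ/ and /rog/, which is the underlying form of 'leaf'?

In [rog] and [roɣɛ] the final segment of 'leaf' alternates: [g] ~ [ɣ].
If /ɣ/ were underlying and a rule turned it into [g] in isolation, 'grass' would also alternate; but it has [ɣ] in both [ʒeɣ] and [ʒeɣɛ].
The alternation reflects intervocalic spirantization: voiced stops become fricatives between vowels. /g/ is underlying.

/rog/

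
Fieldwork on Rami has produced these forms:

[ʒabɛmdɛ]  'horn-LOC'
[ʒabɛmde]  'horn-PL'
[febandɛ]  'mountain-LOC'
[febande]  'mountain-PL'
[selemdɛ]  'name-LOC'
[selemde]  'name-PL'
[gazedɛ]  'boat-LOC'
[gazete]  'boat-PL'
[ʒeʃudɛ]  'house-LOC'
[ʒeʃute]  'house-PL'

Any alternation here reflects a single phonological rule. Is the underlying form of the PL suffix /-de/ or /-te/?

/-te/

The PL morpheme has two allomorphs, [-de] and [-te].
By contrast the LOC suffix keeps its initial [d] throughout — that segment must be underlying.
So the underlying form is /-te/, and voiceless stops become voiced after a nasal.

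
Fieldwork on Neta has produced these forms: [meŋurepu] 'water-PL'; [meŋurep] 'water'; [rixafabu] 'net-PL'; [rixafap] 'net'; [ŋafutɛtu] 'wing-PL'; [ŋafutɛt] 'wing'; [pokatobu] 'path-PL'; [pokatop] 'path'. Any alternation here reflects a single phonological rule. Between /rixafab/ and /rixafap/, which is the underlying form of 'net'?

The stem for 'net' ends in [b] in [rixafabu] but [p] in [rixafap].
Compare 'water', with invariant [p] in [meŋurepu] and [meŋurep]: an analysis with underlying /p/ and a rule producing [b] before the PL suffix would wrongly predict alternation here too.
So /b/ is underlying, and a rule of word-final obstruent devoicing — voiced obstruents become voiceless word-finally — gives [p].

/rixafab/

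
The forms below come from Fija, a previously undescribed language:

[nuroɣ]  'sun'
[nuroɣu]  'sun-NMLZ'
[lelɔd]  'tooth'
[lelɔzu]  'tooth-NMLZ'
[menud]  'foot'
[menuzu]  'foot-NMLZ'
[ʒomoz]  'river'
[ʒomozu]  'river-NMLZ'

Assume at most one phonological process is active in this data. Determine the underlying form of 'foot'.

/menud/

The root 'foot' surfaces as [menud] and [menuzu], with a stem-final [d] ~ [z] alternation.
The stem 'river' ([ʒomoz], [ʒomozu]) shows [z] unchanged in both environments, so [z] cannot be basic with [d] derived in isolation.
So /d/ is underlying, and a rule of intervocalic spirantization — voiced stops become fricatives between vowels — gives [z].
So 'foot' = /menud/.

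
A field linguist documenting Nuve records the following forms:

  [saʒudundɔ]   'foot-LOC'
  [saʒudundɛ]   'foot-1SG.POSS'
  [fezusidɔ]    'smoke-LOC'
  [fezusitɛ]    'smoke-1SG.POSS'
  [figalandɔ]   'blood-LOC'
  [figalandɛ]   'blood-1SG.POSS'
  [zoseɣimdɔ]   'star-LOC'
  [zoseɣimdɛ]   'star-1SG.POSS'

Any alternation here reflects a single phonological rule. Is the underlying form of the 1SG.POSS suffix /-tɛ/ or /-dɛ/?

The 1SG.POSS morpheme has two allomorphs, [-dɛ] and [-tɛ].
The LOC suffix, which begins with [d], is invariant after every stem; so [d] is not altered by any rule here.
The 1SG.POSS suffix is therefore /-tɛ/ underlyingly, with post-nasal voicing: voiceless stops become voiced after a nasal.

/-tɛ/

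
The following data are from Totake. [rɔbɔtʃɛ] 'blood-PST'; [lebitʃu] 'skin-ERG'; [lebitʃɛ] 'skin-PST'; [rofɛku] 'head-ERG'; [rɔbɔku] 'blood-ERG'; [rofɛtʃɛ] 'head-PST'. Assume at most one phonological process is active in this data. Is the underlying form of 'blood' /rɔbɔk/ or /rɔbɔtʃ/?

/rɔbɔk/

'blood' shows [tʃ] ~ [k] at the end of the stem ([rɔbɔtʃɛ] vs [rɔbɔku]).
Compare 'skin', with invariant [tʃ] in [lebitʃɛ] and [lebitʃu]: an analysis with underlying /tʃ/ and a rule producing [k] before the ERG suffix would wrongly predict alternation here too.
Therefore /k/ is basic and [tʃ] is derived by palatalization before a front vowel (/k/ becomes palato-alveolar [tʃ] before a front vowel).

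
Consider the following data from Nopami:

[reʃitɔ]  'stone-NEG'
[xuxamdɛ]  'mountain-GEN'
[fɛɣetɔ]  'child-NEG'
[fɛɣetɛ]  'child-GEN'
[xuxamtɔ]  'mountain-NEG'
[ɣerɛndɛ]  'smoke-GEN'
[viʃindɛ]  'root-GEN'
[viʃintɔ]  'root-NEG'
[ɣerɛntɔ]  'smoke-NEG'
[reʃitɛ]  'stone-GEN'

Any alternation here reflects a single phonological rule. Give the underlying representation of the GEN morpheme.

/-dɛ/

The GEN morpheme has two allomorphs, [-dɛ] and [-tɛ].
The NEG suffix, which begins with [t], is invariant after every stem; so [t] is not altered by any rule here.
The GEN suffix is therefore /-dɛ/ underlyingly, with post-vocalic devoicing: voiced stops become voiceless after a vowel.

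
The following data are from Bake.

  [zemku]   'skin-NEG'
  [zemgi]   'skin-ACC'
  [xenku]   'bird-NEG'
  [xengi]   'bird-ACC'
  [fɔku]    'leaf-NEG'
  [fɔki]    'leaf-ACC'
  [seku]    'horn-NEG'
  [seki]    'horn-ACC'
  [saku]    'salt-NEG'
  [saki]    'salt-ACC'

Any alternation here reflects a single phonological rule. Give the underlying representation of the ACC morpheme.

/-gi/

The ACC suffix surfaces as [-gi] and [-ki], depending on the final segment of the stem.
The NEG suffix, which begins with [k], is invariant after every stem; so [k] is not altered by any rule here.
So the underlying form is /-gi/, and voiced stops become voiceless after a vowel.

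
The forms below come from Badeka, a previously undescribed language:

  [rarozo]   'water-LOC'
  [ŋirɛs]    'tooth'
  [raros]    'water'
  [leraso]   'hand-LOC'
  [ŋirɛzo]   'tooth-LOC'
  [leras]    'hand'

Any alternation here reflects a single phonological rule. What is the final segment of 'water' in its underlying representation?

/z/

The stem for 'water' ends in [s] in [raros] but [z] in [rarozo].
But 'hand' keeps [s] in both environments ([leras], [leraso]), so there is no rule changing /s/ to [z] before the LOC suffix.
So /z/ is underlying, and a rule of word-final obstruent devoicing — voiced obstruents become voiceless word-finally — gives [s].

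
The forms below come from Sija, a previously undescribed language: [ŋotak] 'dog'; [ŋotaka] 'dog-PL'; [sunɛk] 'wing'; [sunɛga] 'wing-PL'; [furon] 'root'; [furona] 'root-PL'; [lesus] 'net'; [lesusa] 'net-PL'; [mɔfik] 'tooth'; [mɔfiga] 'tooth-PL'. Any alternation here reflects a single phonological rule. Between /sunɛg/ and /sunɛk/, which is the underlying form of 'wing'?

The root 'wing' surfaces as [sunɛk] and [sunɛga], with a stem-final [k] ~ [g] alternation.
If /k/ were underlying and a rule turned it into [g] before the PL suffix, 'dog' would also alternate; but it has [k] in both [ŋotak] and [ŋotaka].
The alternation reflects word-final obstruent devoicing: voiced obstruents become voiceless word-finally. /g/ is underlying.

/sunɛg/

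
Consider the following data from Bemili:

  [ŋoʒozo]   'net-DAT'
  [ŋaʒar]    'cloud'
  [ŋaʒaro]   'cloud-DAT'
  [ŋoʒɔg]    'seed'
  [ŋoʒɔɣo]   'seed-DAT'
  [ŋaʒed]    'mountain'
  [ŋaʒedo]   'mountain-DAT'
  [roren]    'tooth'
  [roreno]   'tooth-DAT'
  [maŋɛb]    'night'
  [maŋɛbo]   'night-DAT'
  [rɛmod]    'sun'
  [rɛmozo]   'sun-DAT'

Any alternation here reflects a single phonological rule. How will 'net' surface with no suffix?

In [rɛmod] and [rɛmozo] the final segment of 'sun' alternates: [d] ~ [z].
But 'mountain' keeps [d] in both environments ([ŋaʒed], [ŋaʒedo]), so there is no rule changing /d/ to [z] before the DAT suffix.
The alternation reflects word-final hardening: voiced fricatives become stops word-finally. /z/ is underlying.
The one attested form of 'net', [ŋoʒozo], shows underlying /ŋoʒoz/. Applying the same rule word-finally gives [ŋoʒod].

[ŋoʒod]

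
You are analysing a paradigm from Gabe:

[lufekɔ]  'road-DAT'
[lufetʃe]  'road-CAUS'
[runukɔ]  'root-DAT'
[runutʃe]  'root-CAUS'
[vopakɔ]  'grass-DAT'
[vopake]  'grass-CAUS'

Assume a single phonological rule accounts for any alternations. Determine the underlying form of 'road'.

/lufetʃ/

'road' shows [k] ~ [tʃ] at the end of the stem ([lufekɔ] vs [lufetʃe]).
Compare 'grass', with invariant [k] in [vopakɔ] and [vopake]: an analysis with underlying /k/ and a rule producing [tʃ] before the CAUS suffix would wrongly predict alternation here too.
So /tʃ/ is underlying, and a rule of depalatalization — palato-alveolar /tʃ/ becomes [k] when no front vowel follows — gives [k].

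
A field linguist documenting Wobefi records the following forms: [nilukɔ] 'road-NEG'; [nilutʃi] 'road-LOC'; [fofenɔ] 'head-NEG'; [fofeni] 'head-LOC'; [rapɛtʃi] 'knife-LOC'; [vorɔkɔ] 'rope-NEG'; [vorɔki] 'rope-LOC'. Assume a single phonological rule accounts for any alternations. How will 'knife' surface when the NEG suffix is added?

[rapɛkɔ]

The root 'road' surfaces as [nilukɔ] and [nilutʃi], with a stem-final [k] ~ [tʃ] alternation.
If /k/ were underlying and a rule turned it into [tʃ] before the LOC suffix, 'rope' would also alternate; but it has [k] in both [vorɔkɔ] and [vorɔki].
The alternation reflects depalatalization: palato-alveolar /tʃ/ becomes [k] when no front vowel follows. /tʃ/ is underlying.
The one attested form of 'knife', [rapɛtʃi], shows underlying /rapɛtʃ/. Applying the same rule when no front vowel follows gives [rapɛkɔ].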